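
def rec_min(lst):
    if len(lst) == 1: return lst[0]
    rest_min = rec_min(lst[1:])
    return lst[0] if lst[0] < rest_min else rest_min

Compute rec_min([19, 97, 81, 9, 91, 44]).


rec_min([19, 97, 81, 9, 91, 44]): compare 19 with rec_min([97, 81, 9, 91, 44])
rec_min([97, 81, 9, 91, 44]): compare 97 with rec_min([81, 9, 91, 44])
rec_min([81, 9, 91, 44]): compare 81 with rec_min([9, 91, 44])
rec_min([9, 91, 44]): compare 9 with rec_min([91, 44])
rec_min([91, 44]): compare 91 with rec_min([44])
rec_min([44]) = 44  (base case)
Compare 91 with 44 -> 44
Compare 9 with 44 -> 9
Compare 81 with 9 -> 9
Compare 97 with 9 -> 9
Compare 19 with 9 -> 9

9


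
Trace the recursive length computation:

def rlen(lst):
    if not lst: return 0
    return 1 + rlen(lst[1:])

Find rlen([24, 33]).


rlen([24, 33]) = 1 + rlen([33])
rlen([33]) = 1 + rlen([])
rlen([]) = 0  (base case)
Unwinding: 1 + 1 + 0 = 2

2


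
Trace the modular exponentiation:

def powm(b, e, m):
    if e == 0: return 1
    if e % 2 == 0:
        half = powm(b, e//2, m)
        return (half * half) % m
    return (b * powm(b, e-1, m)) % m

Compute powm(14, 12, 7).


powm(14, 12, 7): e is even, compute powm(14, 6, 7)
  powm(14, 6, 7): e is even, compute powm(14, 3, 7)
    powm(14, 3, 7): e is odd, compute powm(14, 2, 7)
      powm(14, 2, 7): e is even, compute powm(14, 1, 7)
        powm(14, 1, 7): e is odd, compute powm(14, 0, 7)
          powm(14, 0, 7) = 1
        (14 * 1) % 7 = 0
      half=0, (0*0) % 7 = 0
    (14 * 0) % 7 = 0
  half=0, (0*0) % 7 = 0
half=0, (0*0) % 7 = 0

0


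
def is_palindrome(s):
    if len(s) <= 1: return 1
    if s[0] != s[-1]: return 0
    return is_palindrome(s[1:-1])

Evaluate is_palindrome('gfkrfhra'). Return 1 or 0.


is_palindrome('gfkrfhra'): s[0]='g' != s[-1]='a' -> return 0
Result: 0 (not a palindrome)

0


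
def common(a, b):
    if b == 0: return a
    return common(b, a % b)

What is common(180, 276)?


common(180, 276) = common(276, 180)
common(276, 180) = common(180, 96)
common(180, 96) = common(96, 84)
common(96, 84) = common(84, 12)
common(84, 12) = common(12, 0)
common(12, 0) = 12  (base case)

12


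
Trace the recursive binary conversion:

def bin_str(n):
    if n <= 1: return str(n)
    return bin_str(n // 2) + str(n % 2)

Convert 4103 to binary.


bin_str(4103) = bin_str(2051) + '1'
bin_str(2051) = bin_str(1025) + '1'
bin_str(1025) = bin_str(512) + '1'
bin_str(512) = bin_str(256) + '0'
bin_str(256) = bin_str(128) + '0'
bin_str(128) = bin_str(64) + '0'
bin_str(64) = bin_str(32) + '0'
bin_str(32) = bin_str(16) + '0'
bin_str(16) = bin_str(8) + '0'
bin_str(8) = bin_str(4) + '0'
bin_str(4) = bin_str(2) + '0'
bin_str(2) = bin_str(1) + '0'
bin_str(1) = '1'  (base case)
Concatenating: '1' + '0' + '0' + '0' + '0' + '0' + '0' + '0' + '0' + '0' + '1' + '1' + '1' = '1000000000111'

1000000000111


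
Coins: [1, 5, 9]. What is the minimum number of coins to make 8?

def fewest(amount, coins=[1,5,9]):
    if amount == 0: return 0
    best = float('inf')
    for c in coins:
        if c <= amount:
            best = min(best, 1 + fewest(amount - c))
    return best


Building up with DP:
fewest(0) = 0
fewest(1) = min(1+fewest(0)=1+0=1) = 1
fewest(2) = min(1+fewest(1)=1+1=2) = 2
fewest(3) = min(1+fewest(2)=1+2=3) = 3
fewest(4) = min(1+fewest(3)=1+3=4) = 4
fewest(5) = min(1+fewest(4)=1+4=5, 1+fewest(0)=1+0=1) = 1
fewest(6) = min(1+fewest(5)=1+1=2, 1+fewest(1)=1+1=2) = 2
fewest(7) = min(1+fewest(6)=1+2=3, 1+fewest(2)=1+2=3) = 3
fewest(8) = min(1+fewest(7)=1+3=4, 1+fewest(3)=1+3=4) = 4

4


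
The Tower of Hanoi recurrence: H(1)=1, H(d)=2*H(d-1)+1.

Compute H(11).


H(11) = 2 * H(10) + 1
H(10) = 2 * H(9) + 1
H(9) = 2 * H(8) + 1
H(8) = 2 * H(7) + 1
H(7) = 2 * H(6) + 1
H(6) = 2 * H(5) + 1
H(5) = 2 * H(4) + 1
H(4) = 2 * H(3) + 1
H(3) = 2 * H(2) + 1
H(2) = 2 * H(1) + 1
H(1) = 1  (base case)
H(2) = 2 * 1 + 1 = 3
H(3) = 2 * 3 + 1 = 7
H(4) = 2 * 7 + 1 = 15
H(5) = 2 * 15 + 1 = 31
H(6) = 2 * 31 + 1 = 63
H(7) = 2 * 63 + 1 = 127
H(8) = 2 * 127 + 1 = 255
H(9) = 2 * 255 + 1 = 511
H(10) = 2 * 511 + 1 = 1023
H(11) = 2 * 1023 + 1 = 2047

2047


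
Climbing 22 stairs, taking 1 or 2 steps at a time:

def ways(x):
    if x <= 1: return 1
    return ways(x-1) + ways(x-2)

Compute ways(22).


Building up from base cases:
ways(0) = 1
ways(1) = 1
ways(2) = ways(1) + ways(0) = 1 + 1 = 2
ways(3) = ways(2) + ways(1) = 2 + 1 = 3
ways(4) = ways(3) + ways(2) = 3 + 2 = 5
ways(5) = ways(4) + ways(3) = 5 + 3 = 8
ways(6) = ways(5) + ways(4) = 8 + 5 = 13
ways(7) = ways(6) + ways(5) = 13 + 8 = 21
ways(8) = ways(7) + ways(6) = 21 + 13 = 34
ways(9) = ways(8) + ways(7) = 34 + 21 = 55
ways(10) = ways(9) + ways(8) = 55 + 34 = 89
ways(11) = ways(10) + ways(9) = 89 + 55 = 144
ways(12) = ways(11) + ways(10) = 144 + 89 = 233
ways(13) = ways(12) + ways(11) = 233 + 144 = 377
ways(14) = ways(13) + ways(12) = 377 + 233 = 610
ways(15) = ways(14) + ways(13) = 610 + 377 = 987
ways(16) = ways(15) + ways(14) = 987 + 610 = 1597
ways(17) = ways(16) + ways(15) = 1597 + 987 = 2584
ways(18) = ways(17) + ways(16) = 2584 + 1597 = 4181
ways(19) = ways(18) + ways(17) = 4181 + 2584 = 6765
ways(20) = ways(19) + ways(18) = 6765 + 4181 = 10946
ways(21) = ways(20) + ways(19) = 10946 + 6765 = 17711
ways(22) = ways(21) + ways(20) = 17711 + 10946 = 28657

28657


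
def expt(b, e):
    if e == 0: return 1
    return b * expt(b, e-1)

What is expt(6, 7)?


expt(6, 7)
= 6 * expt(6, 6)
= 6 * 6 * expt(6, 5)
= 6 * 6 * 6 * expt(6, 4)
= 6 * 6 * 6 * 6 * expt(6, 3)
= 6 * 6 * 6 * 6 * 6 * expt(6, 2)
= 6 * 6 * 6 * 6 * 6 * 6 * expt(6, 1)
= 6 * 6 * 6 * 6 * 6 * 6 * 6 * expt(6, 0)
= 6 * 6 * 6 * 6 * 6 * 6 * 6 * 1
= 279936

279936


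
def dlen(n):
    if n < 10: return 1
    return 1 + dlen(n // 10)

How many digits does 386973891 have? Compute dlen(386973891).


dlen(386973891) = 1 + dlen(38697389)
dlen(38697389) = 1 + dlen(3869738)
dlen(3869738) = 1 + dlen(386973)
dlen(386973) = 1 + dlen(38697)
dlen(38697) = 1 + dlen(3869)
dlen(3869) = 1 + dlen(386)
dlen(386) = 1 + dlen(38)
dlen(38) = 1 + dlen(3)
dlen(3) = 1  (base case: 3 < 10)
Unwinding: 1 + 1 + 1 + 1 + 1 + 1 + 1 + 1 + 1 = 9

9


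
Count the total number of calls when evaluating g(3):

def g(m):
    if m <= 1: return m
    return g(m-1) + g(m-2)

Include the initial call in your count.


Let C(n) = total calls for g(n)
C(0) = 1, C(1) = 1
C(2) = 1 + C(1) + C(0) = 1 + 1 + 1 = 3
C(3) = 1 + C(2) + C(1) = 1 + 3 + 1 = 5

5


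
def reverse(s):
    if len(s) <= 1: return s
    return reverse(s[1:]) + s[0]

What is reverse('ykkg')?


reverse('ykkg') = reverse('kkg') + 'y'
reverse('kkg') = reverse('kg') + 'k'
reverse('kg') = reverse('g') + 'k'
reverse('g') = 'g'  (base case)
Concatenating: 'g' + 'k' + 'k' + 'y' = 'gkky'

gkky


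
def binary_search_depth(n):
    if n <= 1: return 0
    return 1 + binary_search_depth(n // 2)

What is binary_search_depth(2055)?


2055 / 2 = 1027
1027 / 2 = 513
513 / 2 = 256
256 / 2 = 128
128 / 2 = 64
64 / 2 = 32
32 / 2 = 16
16 / 2 = 8
8 / 2 = 4
4 / 2 = 2
2 / 2 = 1
Reached 1 after 11 halvings

11


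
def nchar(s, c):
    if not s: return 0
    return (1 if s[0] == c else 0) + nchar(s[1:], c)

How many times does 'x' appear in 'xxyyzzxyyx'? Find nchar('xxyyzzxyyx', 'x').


s[0]='x' == 'x' -> 1
s[0]='x' == 'x' -> 1
s[0]='y' != 'x' -> 0
s[0]='y' != 'x' -> 0
s[0]='z' != 'x' -> 0
s[0]='z' != 'x' -> 0
s[0]='x' == 'x' -> 1
s[0]='y' != 'x' -> 0
s[0]='y' != 'x' -> 0
s[0]='x' == 'x' -> 1
Sum: 1 + 1 + 0 + 0 + 0 + 0 + 1 + 0 + 0 + 1 = 4

4


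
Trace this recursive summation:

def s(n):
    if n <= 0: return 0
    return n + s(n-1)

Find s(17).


s(17)
= 17 + 16 + 15 + 14 + 13 + 12 + 11 + 10 + 9 + 8 + 7 + 6 + 5 + 4 + 3 + 2 + 1 + s(0)
= 17 + 16 + 15 + 14 + 13 + 12 + 11 + 10 + 9 + 8 + 7 + 6 + 5 + 4 + 3 + 2 + 1 + 0
= 153

153


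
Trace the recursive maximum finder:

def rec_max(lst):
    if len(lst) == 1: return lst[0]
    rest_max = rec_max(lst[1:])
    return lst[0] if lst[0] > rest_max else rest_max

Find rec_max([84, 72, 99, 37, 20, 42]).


rec_max([84, 72, 99, 37, 20, 42]): compare 84 with rec_max([72, 99, 37, 20, 42])
rec_max([72, 99, 37, 20, 42]): compare 72 with rec_max([99, 37, 20, 42])
rec_max([99, 37, 20, 42]): compare 99 with rec_max([37, 20, 42])
rec_max([37, 20, 42]): compare 37 with rec_max([20, 42])
rec_max([20, 42]): compare 20 with rec_max([42])
rec_max([42]) = 42  (base case)
Compare 20 with 42 -> 42
Compare 37 with 42 -> 42
Compare 99 with 42 -> 99
Compare 72 with 99 -> 99
Compare 84 with 99 -> 99

99


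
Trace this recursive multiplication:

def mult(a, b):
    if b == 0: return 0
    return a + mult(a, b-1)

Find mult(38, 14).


mult(38, 14) = 38 + mult(38, 13)
mult(38, 13) = 38 + mult(38, 12)
mult(38, 12) = 38 + mult(38, 11)
mult(38, 11) = 38 + mult(38, 10)
mult(38, 10) = 38 + mult(38, 9)
mult(38, 9) = 38 + mult(38, 8)
mult(38, 8) = 38 + mult(38, 7)
mult(38, 7) = 38 + mult(38, 6)
mult(38, 6) = 38 + mult(38, 5)
mult(38, 5) = 38 + mult(38, 4)
mult(38, 4) = 38 + mult(38, 3)
mult(38, 3) = 38 + mult(38, 2)
mult(38, 2) = 38 + mult(38, 1)
mult(38, 1) = 38 + mult(38, 0)
mult(38, 0) = 0  (base case)
Total: 38 + 38 + 38 + 38 + 38 + 38 + 38 + 38 + 38 + 38 + 38 + 38 + 38 + 38 + 0 = 532

532


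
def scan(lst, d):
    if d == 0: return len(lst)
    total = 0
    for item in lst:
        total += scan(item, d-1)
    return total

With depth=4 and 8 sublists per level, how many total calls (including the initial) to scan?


At depth 0 (root): 1 call
At depth 1: each of 1 parents calls scan on 8 children = 8 calls
At depth 2: each of 8 parents calls scan on 8 children = 64 calls
At depth 3: each of 64 parents calls scan on 8 children = 512 calls
At depth 4: each of 512 parents calls scan on 8 children = 4096 calls
Total: 1 + 8 + 64 + 512 + 4096 = 4681

4681


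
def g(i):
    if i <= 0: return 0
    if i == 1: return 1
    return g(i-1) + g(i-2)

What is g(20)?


Computing g(20) bottom-up:
g(0) = 0
g(1) = 1
g(2) = g(1) + g(0) = 1 + 0 = 1
g(3) = g(2) + g(1) = 1 + 1 = 2
g(4) = g(3) + g(2) = 2 + 1 = 3
g(5) = g(4) + g(3) = 3 + 2 = 5
g(6) = g(5) + g(4) = 5 + 3 = 8
g(7) = g(6) + g(5) = 8 + 5 = 13
g(8) = g(7) + g(6) = 13 + 8 = 21
g(9) = g(8) + g(7) = 21 + 13 = 34
g(10) = g(9) + g(8) = 34 + 21 = 55
g(11) = g(10) + g(9) = 55 + 34 = 89
g(12) = g(11) + g(10) = 89 + 55 = 144
g(13) = g(12) + g(11) = 144 + 89 = 233
g(14) = g(13) + g(12) = 233 + 144 = 377
g(15) = g(14) + g(13) = 377 + 233 = 610
g(16) = g(15) + g(14) = 610 + 377 = 987
g(17) = g(16) + g(15) = 987 + 610 = 1597
g(18) = g(17) + g(16) = 1597 + 987 = 2584
g(19) = g(18) + g(17) = 2584 + 1597 = 4181
g(20) = g(19) + g(18) = 4181 + 2584 = 6765

6765


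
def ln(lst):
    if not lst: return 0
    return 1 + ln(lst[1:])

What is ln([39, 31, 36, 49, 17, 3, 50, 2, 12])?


ln([39, 31, 36, 49, 17, 3, 50, 2, 12]) = 1 + ln([31, 36, 49, 17, 3, 50, 2, 12])
ln([31, 36, 49, 17, 3, 50, 2, 12]) = 1 + ln([36, 49, 17, 3, 50, 2, 12])
ln([36, 49, 17, 3, 50, 2, 12]) = 1 + ln([49, 17, 3, 50, 2, 12])
ln([49, 17, 3, 50, 2, 12]) = 1 + ln([17, 3, 50, 2, 12])
ln([17, 3, 50, 2, 12]) = 1 + ln([3, 50, 2, 12])
ln([3, 50, 2, 12]) = 1 + ln([50, 2, 12])
ln([50, 2, 12]) = 1 + ln([2, 12])
ln([2, 12]) = 1 + ln([12])
ln([12]) = 1 + ln([])
ln([]) = 0  (base case)
Unwinding: 1 + 1 + 1 + 1 + 1 + 1 + 1 + 1 + 1 + 0 = 9

9


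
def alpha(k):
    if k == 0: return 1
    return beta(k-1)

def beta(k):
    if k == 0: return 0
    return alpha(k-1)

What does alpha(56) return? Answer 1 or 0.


alpha(56) = beta(55)
beta(55) = alpha(54)
alpha(54) = beta(53)
beta(53) = alpha(52)
alpha(52) = beta(51)
beta(51) = alpha(50)
alpha(50) = beta(49)
beta(49) = alpha(48)
alpha(48) = beta(47)
beta(47) = alpha(46)
alpha(46) = beta(45)
beta(45) = alpha(44)
alpha(44) = beta(43)
beta(43) = alpha(42)
alpha(42) = beta(41)
beta(41) = alpha(40)
alpha(40) = beta(39)
beta(39) = alpha(38)
alpha(38) = beta(37)
beta(37) = alpha(36)
alpha(36) = beta(35)
beta(35) = alpha(34)
alpha(34) = beta(33)
beta(33) = alpha(32)
alpha(32) = beta(31)
beta(31) = alpha(30)
alpha(30) = beta(29)
beta(29) = alpha(28)
alpha(28) = beta(27)
beta(27) = alpha(26)
alpha(26) = beta(25)
beta(25) = alpha(24)
alpha(24) = beta(23)
beta(23) = alpha(22)
alpha(22) = beta(21)
beta(21) = alpha(20)
alpha(20) = beta(19)
beta(19) = alpha(18)
alpha(18) = beta(17)
beta(17) = alpha(16)
alpha(16) = beta(15)
beta(15) = alpha(14)
alpha(14) = beta(13)
beta(13) = alpha(12)
alpha(12) = beta(11)
beta(11) = alpha(10)
alpha(10) = beta(9)
beta(9) = alpha(8)
alpha(8) = beta(7)
beta(7) = alpha(6)
alpha(6) = beta(5)
beta(5) = alpha(4)
alpha(4) = beta(3)
beta(3) = alpha(2)
alpha(2) = beta(1)
beta(1) = alpha(0)
alpha(0) = 1  (base case)
Result: 1

1


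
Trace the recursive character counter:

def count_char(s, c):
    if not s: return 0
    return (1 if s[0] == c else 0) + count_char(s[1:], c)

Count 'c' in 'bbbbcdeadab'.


s[0]='b' != 'c' -> 0
s[0]='b' != 'c' -> 0
s[0]='b' != 'c' -> 0
s[0]='b' != 'c' -> 0
s[0]='c' == 'c' -> 1
s[0]='d' != 'c' -> 0
s[0]='e' != 'c' -> 0
s[0]='a' != 'c' -> 0
s[0]='d' != 'c' -> 0
s[0]='a' != 'c' -> 0
s[0]='b' != 'c' -> 0
Sum: 0 + 0 + 0 + 0 + 1 + 0 + 0 + 0 + 0 + 0 + 0 = 1

1


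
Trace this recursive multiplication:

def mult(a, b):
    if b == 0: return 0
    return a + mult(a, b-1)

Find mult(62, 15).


mult(62, 15) = 62 + mult(62, 14)
mult(62, 14) = 62 + mult(62, 13)
mult(62, 13) = 62 + mult(62, 12)
mult(62, 12) = 62 + mult(62, 11)
mult(62, 11) = 62 + mult(62, 10)
mult(62, 10) = 62 + mult(62, 9)
mult(62, 9) = 62 + mult(62, 8)
mult(62, 8) = 62 + mult(62, 7)
mult(62, 7) = 62 + mult(62, 6)
mult(62, 6) = 62 + mult(62, 5)
mult(62, 5) = 62 + mult(62, 4)
mult(62, 4) = 62 + mult(62, 3)
mult(62, 3) = 62 + mult(62, 2)
mult(62, 2) = 62 + mult(62, 1)
mult(62, 1) = 62 + mult(62, 0)
mult(62, 0) = 0  (base case)
Total: 62 + 62 + 62 + 62 + 62 + 62 + 62 + 62 + 62 + 62 + 62 + 62 + 62 + 62 + 62 + 0 = 930

930


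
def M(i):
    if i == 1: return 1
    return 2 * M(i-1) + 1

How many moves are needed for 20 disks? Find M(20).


M(20) = 2 * M(19) + 1
M(19) = 2 * M(18) + 1
M(18) = 2 * M(17) + 1
M(17) = 2 * M(16) + 1
M(16) = 2 * M(15) + 1
M(15) = 2 * M(14) + 1
M(14) = 2 * M(13) + 1
M(13) = 2 * M(12) + 1
M(12) = 2 * M(11) + 1
M(11) = 2 * M(10) + 1
M(10) = 2 * M(9) + 1
M(9) = 2 * M(8) + 1
M(8) = 2 * M(7) + 1
M(7) = 2 * M(6) + 1
M(6) = 2 * M(5) + 1
M(5) = 2 * M(4) + 1
M(4) = 2 * M(3) + 1
M(3) = 2 * M(2) + 1
M(2) = 2 * M(1) + 1
M(1) = 1  (base case)
M(2) = 2 * 1 + 1 = 3
M(3) = 2 * 3 + 1 = 7
M(4) = 2 * 7 + 1 = 15
M(5) = 2 * 15 + 1 = 31
M(6) = 2 * 31 + 1 = 63
M(7) = 2 * 63 + 1 = 127
M(8) = 2 * 127 + 1 = 255
M(9) = 2 * 255 + 1 = 511
M(10) = 2 * 511 + 1 = 1023
M(11) = 2 * 1023 + 1 = 2047
M(12) = 2 * 2047 + 1 = 4095
M(13) = 2 * 4095 + 1 = 8191
M(14) = 2 * 8191 + 1 = 16383
M(15) = 2 * 16383 + 1 = 32767
M(16) = 2 * 32767 + 1 = 65535
M(17) = 2 * 65535 + 1 = 131071
M(18) = 2 * 131071 + 1 = 262143
M(19) = 2 * 262143 + 1 = 524287
M(20) = 2 * 524287 + 1 = 1048575

1048575


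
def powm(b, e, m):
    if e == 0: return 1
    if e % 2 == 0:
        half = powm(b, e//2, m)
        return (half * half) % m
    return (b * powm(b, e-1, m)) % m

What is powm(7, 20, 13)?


powm(7, 20, 13): e is even, compute powm(7, 10, 13)
  powm(7, 10, 13): e is even, compute powm(7, 5, 13)
    powm(7, 5, 13): e is odd, compute powm(7, 4, 13)
      powm(7, 4, 13): e is even, compute powm(7, 2, 13)
        powm(7, 2, 13): e is even, compute powm(7, 1, 13)
          powm(7, 1, 13): e is odd, compute powm(7, 0, 13)
          powm(7, 0, 13) = 1
          (7 * 1) % 13 = 7
        half=7, (7*7) % 13 = 10
      half=10, (10*10) % 13 = 9
    (7 * 9) % 13 = 11
  half=11, (11*11) % 13 = 4
half=4, (4*4) % 13 = 3

3


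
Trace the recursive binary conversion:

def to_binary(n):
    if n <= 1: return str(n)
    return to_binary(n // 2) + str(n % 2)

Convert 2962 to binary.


to_binary(2962) = to_binary(1481) + '0'
to_binary(1481) = to_binary(740) + '1'
to_binary(740) = to_binary(370) + '0'
to_binary(370) = to_binary(185) + '0'
to_binary(185) = to_binary(92) + '1'
to_binary(92) = to_binary(46) + '0'
to_binary(46) = to_binary(23) + '0'
to_binary(23) = to_binary(11) + '1'
to_binary(11) = to_binary(5) + '1'
to_binary(5) = to_binary(2) + '1'
to_binary(2) = to_binary(1) + '0'
to_binary(1) = '1'  (base case)
Concatenating: '1' + '0' + '1' + '1' + '1' + '0' + '0' + '1' + '0' + '0' + '1' + '0' = '101110010010'

101110010010


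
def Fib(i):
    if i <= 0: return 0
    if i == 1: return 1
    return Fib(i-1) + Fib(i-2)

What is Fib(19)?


Computing Fib(19) bottom-up:
Fib(0) = 0
Fib(1) = 1
Fib(2) = Fib(1) + Fib(0) = 1 + 0 = 1
Fib(3) = Fib(2) + Fib(1) = 1 + 1 = 2
Fib(4) = Fib(3) + Fib(2) = 2 + 1 = 3
Fib(5) = Fib(4) + Fib(3) = 3 + 2 = 5
Fib(6) = Fib(5) + Fib(4) = 5 + 3 = 8
Fib(7) = Fib(6) + Fib(5) = 8 + 5 = 13
Fib(8) = Fib(7) + Fib(6) = 13 + 8 = 21
Fib(9) = Fib(8) + Fib(7) = 21 + 13 = 34
Fib(10) = Fib(9) + Fib(8) = 34 + 21 = 55
Fib(11) = Fib(10) + Fib(9) = 55 + 34 = 89
Fib(12) = Fib(11) + Fib(10) = 89 + 55 = 144
Fib(13) = Fib(12) + Fib(11) = 144 + 89 = 233
Fib(14) = Fib(13) + Fib(12) = 233 + 144 = 377
Fib(15) = Fib(14) + Fib(13) = 377 + 233 = 610
Fib(16) = Fib(15) + Fib(14) = 610 + 377 = 987
Fib(17) = Fib(16) + Fib(15) = 987 + 610 = 1597
Fib(18) = Fib(17) + Fib(16) = 1597 + 987 = 2584
Fib(19) = Fib(18) + Fib(17) = 2584 + 1597 = 4181

4181


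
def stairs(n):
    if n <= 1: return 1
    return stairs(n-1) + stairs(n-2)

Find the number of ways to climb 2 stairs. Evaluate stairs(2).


Building up from base cases:
stairs(0) = 1
stairs(1) = 1
stairs(2) = stairs(1) + stairs(0) = 1 + 1 = 2

2


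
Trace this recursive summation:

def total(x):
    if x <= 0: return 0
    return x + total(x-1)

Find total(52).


total(52)
= 52 + 51 + 50 + 49 + 48 + 47 + 46 + 45 + 44 + 43 + 42 + 41 + 40 + 39 + 38 + 37 + 36 + 35 + 34 + 33 + 32 + 31 + 30 + 29 + 28 + 27 + 26 + 25 + 24 + 23 + 22 + 21 + 20 + 19 + 18 + 17 + 16 + 15 + 14 + 13 + 12 + 11 + 10 + 9 + 8 + 7 + 6 + 5 + 4 + 3 + 2 + 1 + total(0)
= 52 + 51 + 50 + 49 + 48 + 47 + 46 + 45 + 44 + 43 + 42 + 41 + 40 + 39 + 38 + 37 + 36 + 35 + 34 + 33 + 32 + 31 + 30 + 29 + 28 + 27 + 26 + 25 + 24 + 23 + 22 + 21 + 20 + 19 + 18 + 17 + 16 + 15 + 14 + 13 + 12 + 11 + 10 + 9 + 8 + 7 + 6 + 5 + 4 + 3 + 2 + 1 + 0
= 1378

1378


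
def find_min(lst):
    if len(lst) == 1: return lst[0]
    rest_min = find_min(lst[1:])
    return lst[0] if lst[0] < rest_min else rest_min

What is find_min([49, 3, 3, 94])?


find_min([49, 3, 3, 94]): compare 49 with find_min([3, 3, 94])
find_min([3, 3, 94]): compare 3 with find_min([3, 94])
find_min([3, 94]): compare 3 with find_min([94])
find_min([94]) = 94  (base case)
Compare 3 with 94 -> 3
Compare 3 with 3 -> 3
Compare 49 with 3 -> 3

3


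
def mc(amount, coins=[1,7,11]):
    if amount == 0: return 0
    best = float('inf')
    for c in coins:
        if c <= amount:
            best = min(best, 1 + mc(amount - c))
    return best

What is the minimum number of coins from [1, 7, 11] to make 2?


Building up with DP:
mc(0) = 0
mc(1) = min(1+mc(0)=1+0=1) = 1
mc(2) = min(1+mc(1)=1+1=2) = 2

2


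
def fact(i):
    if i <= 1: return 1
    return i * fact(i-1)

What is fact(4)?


fact(4)
= 4 * fact(3)
= 4 * 3 * fact(2)
= 4 * 3 * 2 * fact(1)
= 4 * 3 * 2 * 1
= 24

24


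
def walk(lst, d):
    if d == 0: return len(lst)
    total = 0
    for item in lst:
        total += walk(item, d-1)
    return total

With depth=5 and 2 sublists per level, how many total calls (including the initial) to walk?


At depth 0 (root): 1 call
At depth 1: each of 1 parents calls walk on 2 children = 2 calls
At depth 2: each of 2 parents calls walk on 2 children = 4 calls
At depth 3: each of 4 parents calls walk on 2 children = 8 calls
At depth 4: each of 8 parents calls walk on 2 children = 16 calls
At depth 5: each of 16 parents calls walk on 2 children = 32 calls
Total: 1 + 2 + 4 + 8 + 16 + 32 = 63

63


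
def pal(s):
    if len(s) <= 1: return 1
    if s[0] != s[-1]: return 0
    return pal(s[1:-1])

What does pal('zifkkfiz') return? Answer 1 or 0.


pal('zifkkfiz'): s[0]='z' == s[-1]='z' -> check pal('ifkkfi')
pal('ifkkfi'): s[0]='i' == s[-1]='i' -> check pal('fkkf')
pal('fkkf'): s[0]='f' == s[-1]='f' -> check pal('kk')
pal('kk'): s[0]='k' == s[-1]='k' -> check pal('')
pal(''): len <= 1 -> return 1  (base case)
Result: 1 (palindrome)

1


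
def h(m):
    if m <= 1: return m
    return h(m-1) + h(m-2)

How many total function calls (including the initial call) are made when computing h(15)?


Let C(n) = total calls for h(n)
C(0) = 1, C(1) = 1
C(2) = 1 + C(1) + C(0) = 1 + 1 + 1 = 3
C(3) = 1 + C(2) + C(1) = 1 + 3 + 1 = 5
C(4) = 1 + C(3) + C(2) = 1 + 5 + 3 = 9
C(5) = 1 + C(4) + C(3) = 1 + 9 + 5 = 15
C(6) = 1 + C(5) + C(4) = 1 + 15 + 9 = 25
C(7) = 1 + C(6) + C(5) = 1 + 25 + 15 = 41
C(8) = 1 + C(7) + C(6) = 1 + 41 + 25 = 67
C(9) = 1 + C(8) + C(7) = 1 + 67 + 41 = 109
C(10) = 1 + C(9) + C(8) = 1 + 109 + 67 = 177
C(11) = 1 + C(10) + C(9) = 1 + 177 + 109 = 287
C(12) = 1 + C(11) + C(10) = 1 + 287 + 177 = 465
C(13) = 1 + C(12) + C(11) = 1 + 465 + 287 = 753
C(14) = 1 + C(13) + C(12) = 1 + 753 + 465 = 1219
C(15) = 1 + C(14) + C(13) = 1 + 1219 + 753 = 1973

1973


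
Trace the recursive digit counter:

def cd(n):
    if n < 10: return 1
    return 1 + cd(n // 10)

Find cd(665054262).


cd(665054262) = 1 + cd(66505426)
cd(66505426) = 1 + cd(6650542)
cd(6650542) = 1 + cd(665054)
cd(665054) = 1 + cd(66505)
cd(66505) = 1 + cd(6650)
cd(6650) = 1 + cd(665)
cd(665) = 1 + cd(66)
cd(66) = 1 + cd(6)
cd(6) = 1  (base case: 6 < 10)
Unwinding: 1 + 1 + 1 + 1 + 1 + 1 + 1 + 1 + 1 = 9

9


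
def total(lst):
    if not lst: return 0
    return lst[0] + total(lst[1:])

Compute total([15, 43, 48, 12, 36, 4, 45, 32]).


total([15, 43, 48, 12, 36, 4, 45, 32]) = 15 + total([43, 48, 12, 36, 4, 45, 32])
total([43, 48, 12, 36, 4, 45, 32]) = 43 + total([48, 12, 36, 4, 45, 32])
total([48, 12, 36, 4, 45, 32]) = 48 + total([12, 36, 4, 45, 32])
total([12, 36, 4, 45, 32]) = 12 + total([36, 4, 45, 32])
total([36, 4, 45, 32]) = 36 + total([4, 45, 32])
total([4, 45, 32]) = 4 + total([45, 32])
total([45, 32]) = 45 + total([32])
total([32]) = 32 + total([])
total([]) = 0  (base case)
Total: 15 + 43 + 48 + 12 + 36 + 4 + 45 + 32 + 0 = 235

235


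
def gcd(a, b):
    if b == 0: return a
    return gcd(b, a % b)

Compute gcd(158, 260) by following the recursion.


gcd(158, 260) = gcd(260, 158)
gcd(260, 158) = gcd(158, 102)
gcd(158, 102) = gcd(102, 56)
gcd(102, 56) = gcd(56, 46)
gcd(56, 46) = gcd(46, 10)
gcd(46, 10) = gcd(10, 6)
gcd(10, 6) = gcd(6, 4)
gcd(6, 4) = gcd(4, 2)
gcd(4, 2) = gcd(2, 0)
gcd(2, 0) = 2  (base case)

2


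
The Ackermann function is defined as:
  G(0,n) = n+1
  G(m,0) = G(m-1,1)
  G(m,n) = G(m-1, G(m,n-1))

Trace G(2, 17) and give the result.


G(2, 17) = G(1, G(2, 16))
  G(2, 16) = G(1, G(2, 15))
    G(2, 15) = G(1, G(2, 14))
      G(2, 14) = G(1, G(2, 13))
        G(2, 13) = G(1, G(2, 12))
          G(2, 12) = G(1, G(2, 11))
          G(2, 11) = G(1, G(2, 10))
          G(2, 10) = G(1, G(2, 9))
          G(2, 9) = G(1, G(2, 8))
          G(2, 8) = G(1, G(2, 7))
          G(2, 7) = G(1, G(2, 6))
          G(2, 6) = G(1, G(2, 5))
          G(2, 5) = G(1, G(2, 4))
          G(2, 4) = G(1, G(2, 3))
          G(2, 3) = G(1, G(2, 2))
          G(2, 2) = G(1, G(2, 1))
          G(2, 1) = G(1, G(2, 0))
          G(2, 0) = G(1, 1)
          G(1, 1) = G(0, G(1, 0))
          G(1, 0) = G(0, 1)
          G(0, 1) = 2
            = G(0, 2)
          G(0, 2) = 3
            = G(1, 3)
          G(1, 3) = G(0, G(1, 2))
... (trace truncated)
Result: G(2, 17) = 37

37


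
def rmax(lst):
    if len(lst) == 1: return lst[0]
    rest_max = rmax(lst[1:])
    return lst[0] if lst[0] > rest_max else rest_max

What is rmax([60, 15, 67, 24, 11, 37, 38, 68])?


rmax([60, 15, 67, 24, 11, 37, 38, 68]): compare 60 with rmax([15, 67, 24, 11, 37, 38, 68])
rmax([15, 67, 24, 11, 37, 38, 68]): compare 15 with rmax([67, 24, 11, 37, 38, 68])
rmax([67, 24, 11, 37, 38, 68]): compare 67 with rmax([24, 11, 37, 38, 68])
rmax([24, 11, 37, 38, 68]): compare 24 with rmax([11, 37, 38, 68])
rmax([11, 37, 38, 68]): compare 11 with rmax([37, 38, 68])
rmax([37, 38, 68]): compare 37 with rmax([38, 68])
rmax([38, 68]): compare 38 with rmax([68])
rmax([68]) = 68  (base case)
Compare 38 with 68 -> 68
Compare 37 with 68 -> 68
Compare 11 with 68 -> 68
Compare 24 with 68 -> 68
Compare 67 with 68 -> 68
Compare 15 with 68 -> 68
Compare 60 with 68 -> 68

68


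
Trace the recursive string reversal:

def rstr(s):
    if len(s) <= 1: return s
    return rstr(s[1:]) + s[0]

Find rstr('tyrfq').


rstr('tyrfq') = rstr('yrfq') + 't'
rstr('yrfq') = rstr('rfq') + 'y'
rstr('rfq') = rstr('fq') + 'r'
rstr('fq') = rstr('q') + 'f'
rstr('q') = 'q'  (base case)
Concatenating: 'q' + 'f' + 'r' + 'y' + 't' = 'qfryt'

qfryt


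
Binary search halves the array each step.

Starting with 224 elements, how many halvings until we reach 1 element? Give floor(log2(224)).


224 / 2 = 112
112 / 2 = 56
56 / 2 = 28
28 / 2 = 14
14 / 2 = 7
7 / 2 = 3
3 / 2 = 1
Reached 1 after 7 halvings

7


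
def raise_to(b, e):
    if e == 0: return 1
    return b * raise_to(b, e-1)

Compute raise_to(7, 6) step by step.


raise_to(7, 6)
= 7 * raise_to(7, 5)
= 7 * 7 * raise_to(7, 4)
= 7 * 7 * 7 * raise_to(7, 3)
= 7 * 7 * 7 * 7 * raise_to(7, 2)
= 7 * 7 * 7 * 7 * 7 * raise_to(7, 1)
= 7 * 7 * 7 * 7 * 7 * 7 * raise_to(7, 0)
= 7 * 7 * 7 * 7 * 7 * 7 * 1
= 117649

117649


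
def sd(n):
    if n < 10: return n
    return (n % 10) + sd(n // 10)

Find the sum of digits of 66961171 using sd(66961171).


sd(66961171) = 1 + sd(6696117)
sd(6696117) = 7 + sd(669611)
sd(669611) = 1 + sd(66961)
sd(66961) = 1 + sd(6696)
sd(6696) = 6 + sd(669)
sd(669) = 9 + sd(66)
sd(66) = 6 + sd(6)
sd(6) = 6  (base case)
Total: 1 + 7 + 1 + 1 + 6 + 9 + 6 + 6 = 37

37


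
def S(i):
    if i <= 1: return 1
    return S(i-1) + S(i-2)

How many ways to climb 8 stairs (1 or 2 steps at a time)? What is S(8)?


Building up from base cases:
S(0) = 1
S(1) = 1
S(2) = S(1) + S(0) = 1 + 1 = 2
S(3) = S(2) + S(1) = 2 + 1 = 3
S(4) = S(3) + S(2) = 3 + 2 = 5
S(5) = S(4) + S(3) = 5 + 3 = 8
S(6) = S(5) + S(4) = 8 + 5 = 13
S(7) = S(6) + S(5) = 13 + 8 = 21
S(8) = S(7) + S(6) = 21 + 13 = 34

34


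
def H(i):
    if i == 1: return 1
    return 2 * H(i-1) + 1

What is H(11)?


H(11) = 2 * H(10) + 1
H(10) = 2 * H(9) + 1
H(9) = 2 * H(8) + 1
H(8) = 2 * H(7) + 1
H(7) = 2 * H(6) + 1
H(6) = 2 * H(5) + 1
H(5) = 2 * H(4) + 1
H(4) = 2 * H(3) + 1
H(3) = 2 * H(2) + 1
H(2) = 2 * H(1) + 1
H(1) = 1  (base case)
H(2) = 2 * 1 + 1 = 3
H(3) = 2 * 3 + 1 = 7
H(4) = 2 * 7 + 1 = 15
H(5) = 2 * 15 + 1 = 31
H(6) = 2 * 31 + 1 = 63
H(7) = 2 * 63 + 1 = 127
H(8) = 2 * 127 + 1 = 255
H(9) = 2 * 255 + 1 = 511
H(10) = 2 * 511 + 1 = 1023
H(11) = 2 * 1023 + 1 = 2047

2047


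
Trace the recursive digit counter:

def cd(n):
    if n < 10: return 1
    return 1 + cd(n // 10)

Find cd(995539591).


cd(995539591) = 1 + cd(99553959)
cd(99553959) = 1 + cd(9955395)
cd(9955395) = 1 + cd(995539)
cd(995539) = 1 + cd(99553)
cd(99553) = 1 + cd(9955)
cd(9955) = 1 + cd(995)
cd(995) = 1 + cd(99)
cd(99) = 1 + cd(9)
cd(9) = 1  (base case: 9 < 10)
Unwinding: 1 + 1 + 1 + 1 + 1 + 1 + 1 + 1 + 1 = 9

9


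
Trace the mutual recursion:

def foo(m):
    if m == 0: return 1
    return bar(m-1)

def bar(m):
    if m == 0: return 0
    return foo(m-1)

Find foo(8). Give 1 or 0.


foo(8) = bar(7)
bar(7) = foo(6)
foo(6) = bar(5)
bar(5) = foo(4)
foo(4) = bar(3)
bar(3) = foo(2)
foo(2) = bar(1)
bar(1) = foo(0)
foo(0) = 1  (base case)
Result: 1

1


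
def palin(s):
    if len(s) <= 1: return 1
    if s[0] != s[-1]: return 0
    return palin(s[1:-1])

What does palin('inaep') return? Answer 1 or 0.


palin('inaep'): s[0]='i' != s[-1]='p' -> return 0
Result: 0 (not a palindrome)

0


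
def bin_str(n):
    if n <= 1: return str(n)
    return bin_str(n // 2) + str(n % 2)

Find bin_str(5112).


bin_str(5112) = bin_str(2556) + '0'
bin_str(2556) = bin_str(1278) + '0'
bin_str(1278) = bin_str(639) + '0'
bin_str(639) = bin_str(319) + '1'
bin_str(319) = bin_str(159) + '1'
bin_str(159) = bin_str(79) + '1'
bin_str(79) = bin_str(39) + '1'
bin_str(39) = bin_str(19) + '1'
bin_str(19) = bin_str(9) + '1'
bin_str(9) = bin_str(4) + '1'
bin_str(4) = bin_str(2) + '0'
bin_str(2) = bin_str(1) + '0'
bin_str(1) = '1'  (base case)
Concatenating: '1' + '0' + '0' + '1' + '1' + '1' + '1' + '1' + '1' + '1' + '0' + '0' + '0' = '1001111111000'

1001111111000


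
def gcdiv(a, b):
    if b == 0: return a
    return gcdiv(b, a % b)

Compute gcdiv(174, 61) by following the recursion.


gcdiv(174, 61) = gcdiv(61, 52)
gcdiv(61, 52) = gcdiv(52, 9)
gcdiv(52, 9) = gcdiv(9, 7)
gcdiv(9, 7) = gcdiv(7, 2)
gcdiv(7, 2) = gcdiv(2, 1)
gcdiv(2, 1) = gcdiv(1, 0)
gcdiv(1, 0) = 1  (base case)

1


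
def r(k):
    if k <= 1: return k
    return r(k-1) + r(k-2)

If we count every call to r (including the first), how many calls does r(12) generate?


Let C(n) = total calls for r(n)
C(0) = 1, C(1) = 1
C(2) = 1 + C(1) + C(0) = 1 + 1 + 1 = 3
C(3) = 1 + C(2) + C(1) = 1 + 3 + 1 = 5
C(4) = 1 + C(3) + C(2) = 1 + 5 + 3 = 9
C(5) = 1 + C(4) + C(3) = 1 + 9 + 5 = 15
C(6) = 1 + C(5) + C(4) = 1 + 15 + 9 = 25
C(7) = 1 + C(6) + C(5) = 1 + 25 + 15 = 41
C(8) = 1 + C(7) + C(6) = 1 + 41 + 25 = 67
C(9) = 1 + C(8) + C(7) = 1 + 67 + 41 = 109
C(10) = 1 + C(9) + C(8) = 1 + 109 + 67 = 177
C(11) = 1 + C(10) + C(9) = 1 + 177 + 109 = 287
C(12) = 1 + C(11) + C(10) = 1 + 287 + 177 = 465

465


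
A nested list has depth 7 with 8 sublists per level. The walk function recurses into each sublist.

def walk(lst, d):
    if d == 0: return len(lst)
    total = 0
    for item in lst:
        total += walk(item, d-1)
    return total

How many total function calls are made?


At depth 0 (root): 1 call
At depth 1: each of 1 parents calls walk on 8 children = 8 calls
At depth 2: each of 8 parents calls walk on 8 children = 64 calls
At depth 3: each of 64 parents calls walk on 8 children = 512 calls
At depth 4: each of 512 parents calls walk on 8 children = 4096 calls
At depth 5: each of 4096 parents calls walk on 8 children = 32768 calls
At depth 6: each of 32768 parents calls walk on 8 children = 262144 calls
At depth 7: each of 262144 parents calls walk on 8 children = 2097152 calls
Total: 1 + 8 + 64 + 512 + 4096 + 32768 + 262144 + 2097152 = 2396745

2396745


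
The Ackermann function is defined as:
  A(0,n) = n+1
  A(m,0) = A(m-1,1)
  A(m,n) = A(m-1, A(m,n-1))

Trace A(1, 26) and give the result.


A(1, 26) = A(0, A(1, 25))
  A(1, 25) = A(0, A(1, 24))
    A(1, 24) = A(0, A(1, 23))
      A(1, 23) = A(0, A(1, 22))
        A(1, 22) = A(0, A(1, 21))
          A(1, 21) = A(0, A(1, 20))
          A(1, 20) = A(0, A(1, 19))
          A(1, 19) = A(0, A(1, 18))
          A(1, 18) = A(0, A(1, 17))
          A(1, 17) = A(0, A(1, 16))
          A(1, 16) = A(0, A(1, 15))
          A(1, 15) = A(0, A(1, 14))
          A(1, 14) = A(0, A(1, 13))
          A(1, 13) = A(0, A(1, 12))
          A(1, 12) = A(0, A(1, 11))
          A(1, 11) = A(0, A(1, 10))
          A(1, 10) = A(0, A(1, 9))
          A(1, 9) = A(0, A(1, 8))
          A(1, 8) = A(0, A(1, 7))
          A(1, 7) = A(0, A(1, 6))
          A(1, 6) = A(0, A(1, 5))
          A(1, 5) = A(0, A(1, 4))
          A(1, 4) = A(0, A(1, 3))
          A(1, 3) = A(0, A(1, 2))
          A(1, 2) = A(0, A(1, 1))
... (trace truncated)
Result: A(1, 26) = 28

28


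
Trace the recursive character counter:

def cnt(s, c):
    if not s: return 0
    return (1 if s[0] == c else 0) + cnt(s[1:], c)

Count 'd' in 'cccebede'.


s[0]='c' != 'd' -> 0
s[0]='c' != 'd' -> 0
s[0]='c' != 'd' -> 0
s[0]='e' != 'd' -> 0
s[0]='b' != 'd' -> 0
s[0]='e' != 'd' -> 0
s[0]='d' == 'd' -> 1
s[0]='e' != 'd' -> 0
Sum: 0 + 0 + 0 + 0 + 0 + 0 + 1 + 0 = 1

1


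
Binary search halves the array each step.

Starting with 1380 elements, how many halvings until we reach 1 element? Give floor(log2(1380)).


1380 / 2 = 690
690 / 2 = 345
345 / 2 = 172
172 / 2 = 86
86 / 2 = 43
43 / 2 = 21
21 / 2 = 10
10 / 2 = 5
5 / 2 = 2
2 / 2 = 1
Reached 1 after 10 halvings

10


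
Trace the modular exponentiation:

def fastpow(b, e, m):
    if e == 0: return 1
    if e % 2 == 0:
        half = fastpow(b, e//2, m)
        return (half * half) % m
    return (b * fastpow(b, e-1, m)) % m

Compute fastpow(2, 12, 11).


fastpow(2, 12, 11): e is even, compute fastpow(2, 6, 11)
  fastpow(2, 6, 11): e is even, compute fastpow(2, 3, 11)
    fastpow(2, 3, 11): e is odd, compute fastpow(2, 2, 11)
      fastpow(2, 2, 11): e is even, compute fastpow(2, 1, 11)
        fastpow(2, 1, 11): e is odd, compute fastpow(2, 0, 11)
          fastpow(2, 0, 11) = 1
        (2 * 1) % 11 = 2
      half=2, (2*2) % 11 = 4
    (2 * 4) % 11 = 8
  half=8, (8*8) % 11 = 9
half=9, (9*9) % 11 = 4

4


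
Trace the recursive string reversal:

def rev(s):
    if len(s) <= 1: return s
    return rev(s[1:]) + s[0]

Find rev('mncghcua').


rev('mncghcua') = rev('ncghcua') + 'm'
rev('ncghcua') = rev('cghcua') + 'n'
rev('cghcua') = rev('ghcua') + 'c'
rev('ghcua') = rev('hcua') + 'g'
rev('hcua') = rev('cua') + 'h'
rev('cua') = rev('ua') + 'c'
rev('ua') = rev('a') + 'u'
rev('a') = 'a'  (base case)
Concatenating: 'a' + 'u' + 'c' + 'h' + 'g' + 'c' + 'n' + 'm' = 'auchgcnm'

auchgcnm


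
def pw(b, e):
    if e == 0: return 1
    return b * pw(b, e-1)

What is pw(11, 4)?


pw(11, 4)
= 11 * pw(11, 3)
= 11 * 11 * pw(11, 2)
= 11 * 11 * 11 * pw(11, 1)
= 11 * 11 * 11 * 11 * pw(11, 0)
= 11 * 11 * 11 * 11 * 1
= 14641

14641


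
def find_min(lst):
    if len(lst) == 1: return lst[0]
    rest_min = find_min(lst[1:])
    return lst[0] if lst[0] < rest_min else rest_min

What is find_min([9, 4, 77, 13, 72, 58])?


find_min([9, 4, 77, 13, 72, 58]): compare 9 with find_min([4, 77, 13, 72, 58])
find_min([4, 77, 13, 72, 58]): compare 4 with find_min([77, 13, 72, 58])
find_min([77, 13, 72, 58]): compare 77 with find_min([13, 72, 58])
find_min([13, 72, 58]): compare 13 with find_min([72, 58])
find_min([72, 58]): compare 72 with find_min([58])
find_min([58]) = 58  (base case)
Compare 72 with 58 -> 58
Compare 13 with 58 -> 13
Compare 77 with 13 -> 13
Compare 4 with 13 -> 4
Compare 9 with 4 -> 4

4


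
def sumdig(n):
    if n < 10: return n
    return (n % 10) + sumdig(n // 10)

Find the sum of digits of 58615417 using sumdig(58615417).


sumdig(58615417) = 7 + sumdig(5861541)
sumdig(5861541) = 1 + sumdig(586154)
sumdig(586154) = 4 + sumdig(58615)
sumdig(58615) = 5 + sumdig(5861)
sumdig(5861) = 1 + sumdig(586)
sumdig(586) = 6 + sumdig(58)
sumdig(58) = 8 + sumdig(5)
sumdig(5) = 5  (base case)
Total: 7 + 1 + 4 + 5 + 1 + 6 + 8 + 5 = 37

37


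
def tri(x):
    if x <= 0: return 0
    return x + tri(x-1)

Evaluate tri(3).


tri(3)
= 3 + 2 + 1 + tri(0)
= 3 + 2 + 1 + 0
= 6

6


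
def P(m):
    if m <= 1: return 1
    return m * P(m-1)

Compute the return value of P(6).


P(6)
= 6 * P(5)
= 6 * 5 * P(4)
= 6 * 5 * 4 * P(3)
= 6 * 5 * 4 * 3 * P(2)
= 6 * 5 * 4 * 3 * 2 * P(1)
= 6 * 5 * 4 * 3 * 2 * 1
= 720

720


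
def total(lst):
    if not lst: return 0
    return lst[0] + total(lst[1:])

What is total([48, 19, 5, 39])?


total([48, 19, 5, 39]) = 48 + total([19, 5, 39])
total([19, 5, 39]) = 19 + total([5, 39])
total([5, 39]) = 5 + total([39])
total([39]) = 39 + total([])
total([]) = 0  (base case)
Total: 48 + 19 + 5 + 39 + 0 = 111

111


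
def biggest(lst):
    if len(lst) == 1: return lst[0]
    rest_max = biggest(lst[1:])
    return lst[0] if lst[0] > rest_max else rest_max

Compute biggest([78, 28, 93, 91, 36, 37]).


biggest([78, 28, 93, 91, 36, 37]): compare 78 with biggest([28, 93, 91, 36, 37])
biggest([28, 93, 91, 36, 37]): compare 28 with biggest([93, 91, 36, 37])
biggest([93, 91, 36, 37]): compare 93 with biggest([91, 36, 37])
biggest([91, 36, 37]): compare 91 with biggest([36, 37])
biggest([36, 37]): compare 36 with biggest([37])
biggest([37]) = 37  (base case)
Compare 36 with 37 -> 37
Compare 91 with 37 -> 91
Compare 93 with 91 -> 93
Compare 28 with 93 -> 93
Compare 78 with 93 -> 93

93


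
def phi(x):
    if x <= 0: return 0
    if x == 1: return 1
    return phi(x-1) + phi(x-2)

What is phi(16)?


Computing phi(16) bottom-up:
phi(0) = 0
phi(1) = 1
phi(2) = phi(1) + phi(0) = 1 + 0 = 1
phi(3) = phi(2) + phi(1) = 1 + 1 = 2
phi(4) = phi(3) + phi(2) = 2 + 1 = 3
phi(5) = phi(4) + phi(3) = 3 + 2 = 5
phi(6) = phi(5) + phi(4) = 5 + 3 = 8
phi(7) = phi(6) + phi(5) = 8 + 5 = 13
phi(8) = phi(7) + phi(6) = 13 + 8 = 21
phi(9) = phi(8) + phi(7) = 21 + 13 = 34
phi(10) = phi(9) + phi(8) = 34 + 21 = 55
phi(11) = phi(10) + phi(9) = 55 + 34 = 89
phi(12) = phi(11) + phi(10) = 89 + 55 = 144
phi(13) = phi(12) + phi(11) = 144 + 89 = 233
phi(14) = phi(13) + phi(12) = 233 + 144 = 377
phi(15) = phi(14) + phi(13) = 377 + 233 = 610
phi(16) = phi(15) + phi(14) = 610 + 377 = 987

987


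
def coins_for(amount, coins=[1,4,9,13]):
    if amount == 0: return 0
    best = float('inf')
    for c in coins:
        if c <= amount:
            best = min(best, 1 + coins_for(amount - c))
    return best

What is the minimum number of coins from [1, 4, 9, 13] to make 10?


Building up with DP:
coins_for(0) = 0
coins_for(1) = min(1+coins_for(0)=1+0=1) = 1
coins_for(2) = min(1+coins_for(1)=1+1=2) = 2
coins_for(3) = min(1+coins_for(2)=1+2=3) = 3
coins_for(4) = min(1+coins_for(3)=1+3=4, 1+coins_for(0)=1+0=1) = 1
coins_for(5) = min(1+coins_for(4)=1+1=2, 1+coins_for(1)=1+1=2) = 2
coins_for(6) = min(1+coins_for(5)=1+2=3, 1+coins_for(2)=1+2=3) = 3
coins_for(7) = min(1+coins_for(6)=1+3=4, 1+coins_for(3)=1+3=4) = 4
coins_for(8) = min(1+coins_for(7)=1+4=5, 1+coins_for(4)=1+1=2) = 2
coins_for(9) = min(1+coins_for(8)=1+2=3, 1+coins_for(5)=1+2=3, 1+coins_for(0)=1+0=1) = 1
coins_for(10) = min(1+coins_for(9)=1+1=2, 1+coins_for(6)=1+3=4, 1+coins_for(1)=1+1=2) = 2

2


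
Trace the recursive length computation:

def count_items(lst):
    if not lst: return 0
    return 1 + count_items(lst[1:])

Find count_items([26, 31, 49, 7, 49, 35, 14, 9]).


count_items([26, 31, 49, 7, 49, 35, 14, 9]) = 1 + count_items([31, 49, 7, 49, 35, 14, 9])
count_items([31, 49, 7, 49, 35, 14, 9]) = 1 + count_items([49, 7, 49, 35, 14, 9])
count_items([49, 7, 49, 35, 14, 9]) = 1 + count_items([7, 49, 35, 14, 9])
count_items([7, 49, 35, 14, 9]) = 1 + count_items([49, 35, 14, 9])
count_items([49, 35, 14, 9]) = 1 + count_items([35, 14, 9])
count_items([35, 14, 9]) = 1 + count_items([14, 9])
count_items([14, 9]) = 1 + count_items([9])
count_items([9]) = 1 + count_items([])
count_items([]) = 0  (base case)
Unwinding: 1 + 1 + 1 + 1 + 1 + 1 + 1 + 1 + 0 = 8

8


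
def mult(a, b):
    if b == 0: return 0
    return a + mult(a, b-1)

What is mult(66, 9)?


mult(66, 9) = 66 + mult(66, 8)
mult(66, 8) = 66 + mult(66, 7)
mult(66, 7) = 66 + mult(66, 6)
mult(66, 6) = 66 + mult(66, 5)
mult(66, 5) = 66 + mult(66, 4)
mult(66, 4) = 66 + mult(66, 3)
mult(66, 3) = 66 + mult(66, 2)
mult(66, 2) = 66 + mult(66, 1)
mult(66, 1) = 66 + mult(66, 0)
mult(66, 0) = 0  (base case)
Total: 66 + 66 + 66 + 66 + 66 + 66 + 66 + 66 + 66 + 0 = 594

594


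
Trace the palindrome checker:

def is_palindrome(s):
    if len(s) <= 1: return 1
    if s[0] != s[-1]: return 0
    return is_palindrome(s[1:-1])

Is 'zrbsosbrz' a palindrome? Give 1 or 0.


is_palindrome('zrbsosbrz'): s[0]='z' == s[-1]='z' -> check is_palindrome('rbsosbr')
is_palindrome('rbsosbr'): s[0]='r' == s[-1]='r' -> check is_palindrome('bsosb')
is_palindrome('bsosb'): s[0]='b' == s[-1]='b' -> check is_palindrome('sos')
is_palindrome('sos'): s[0]='s' == s[-1]='s' -> check is_palindrome('o')
is_palindrome('o'): len <= 1 -> return 1  (base case)
Result: 1 (palindrome)

1


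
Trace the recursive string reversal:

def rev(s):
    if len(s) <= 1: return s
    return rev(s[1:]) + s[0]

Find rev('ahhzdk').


rev('ahhzdk') = rev('hhzdk') + 'a'
rev('hhzdk') = rev('hzdk') + 'h'
rev('hzdk') = rev('zdk') + 'h'
rev('zdk') = rev('dk') + 'z'
rev('dk') = rev('k') + 'd'
rev('k') = 'k'  (base case)
Concatenating: 'k' + 'd' + 'z' + 'h' + 'h' + 'a' = 'kdzhha'

kdzhha


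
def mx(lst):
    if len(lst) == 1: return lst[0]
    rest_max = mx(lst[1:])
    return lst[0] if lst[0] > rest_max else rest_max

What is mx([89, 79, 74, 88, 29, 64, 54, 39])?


mx([89, 79, 74, 88, 29, 64, 54, 39]): compare 89 with mx([79, 74, 88, 29, 64, 54, 39])
mx([79, 74, 88, 29, 64, 54, 39]): compare 79 with mx([74, 88, 29, 64, 54, 39])
mx([74, 88, 29, 64, 54, 39]): compare 74 with mx([88, 29, 64, 54, 39])
mx([88, 29, 64, 54, 39]): compare 88 with mx([29, 64, 54, 39])
mx([29, 64, 54, 39]): compare 29 with mx([64, 54, 39])
mx([64, 54, 39]): compare 64 with mx([54, 39])
mx([54, 39]): compare 54 with mx([39])
mx([39]) = 39  (base case)
Compare 54 with 39 -> 54
Compare 64 with 54 -> 64
Compare 29 with 64 -> 64
Compare 88 with 64 -> 88
Compare 74 with 88 -> 88
Compare 79 with 88 -> 88
Compare 89 with 88 -> 89

89
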